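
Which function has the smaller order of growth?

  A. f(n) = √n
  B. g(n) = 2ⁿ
A

f(n) = √n is O(√n), while g(n) = 2ⁿ is O(2ⁿ).
Since O(√n) grows slower than O(2ⁿ), f(n) is dominated.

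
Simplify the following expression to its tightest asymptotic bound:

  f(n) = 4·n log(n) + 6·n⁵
Θ(n⁵)

Order the terms by growth rate: 4·n log(n) ≺ 6·n⁵.
The fastest-growing term 6·n⁵ dominates as n → ∞; dropping its constant factor gives Θ(n⁵).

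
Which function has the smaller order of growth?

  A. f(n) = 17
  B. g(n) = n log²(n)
A

f(n) = 17 is O(1), while g(n) = n log²(n) is O(n log² n).
Since O(1) grows slower than O(n log² n), f(n) is dominated.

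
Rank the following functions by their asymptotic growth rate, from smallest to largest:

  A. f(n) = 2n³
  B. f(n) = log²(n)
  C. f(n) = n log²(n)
B < C < A

Comparing growth rates:
B = log²(n) is O(log² n)
C = n log²(n) is O(n log² n)
A = 2n³ is O(n³)

Therefore, the order from slowest to fastest is: B < C < A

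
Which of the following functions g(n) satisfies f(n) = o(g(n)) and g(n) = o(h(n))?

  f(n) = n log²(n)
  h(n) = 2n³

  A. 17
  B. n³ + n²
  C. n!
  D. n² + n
D

We need g(n) with n log²(n) = o(g(n)) and g(n) = o(2n³), i.e. O(n log² n) ≺ g ≺ O(n³).
Check each option:
  A. 17 — O(1) does not grow strictly faster than f(n)
  B. n³ + n² — O(n³) does not grow strictly slower than h(n)
  C. n! — O(n!) does not grow strictly slower than h(n)
  D. n² + n — O(n²) is strictly between O(n log² n) and O(n³) ✓

Only option D (n² + n) lies strictly between.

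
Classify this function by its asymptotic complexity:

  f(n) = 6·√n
O(√n)

The dominant term in 6·√n is 6·√n, which is Θ(√n).
Constants are absorbed, so the tightest bound is O(√n).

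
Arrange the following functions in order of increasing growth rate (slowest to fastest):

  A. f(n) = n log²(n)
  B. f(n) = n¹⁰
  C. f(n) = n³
A < C < B

Comparing growth rates:
A = n log²(n) is O(n log² n)
C = n³ is O(n³)
B = n¹⁰ is O(n¹⁰)

Therefore, the order from slowest to fastest is: A < C < B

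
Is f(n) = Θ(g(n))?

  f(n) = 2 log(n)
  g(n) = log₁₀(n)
True

f(n) = 2 log(n) and g(n) = log₁₀(n) are both O(log n).
Since they have the same asymptotic growth rate, f(n) = Θ(g(n)) is true.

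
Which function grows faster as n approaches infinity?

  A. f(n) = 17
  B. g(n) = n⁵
B

f(n) = 17 is O(1), while g(n) = n⁵ is O(n⁵).
Since O(n⁵) grows faster than O(1), g(n) dominates.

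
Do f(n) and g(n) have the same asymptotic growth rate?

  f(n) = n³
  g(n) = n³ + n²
True

f(n) = n³ and g(n) = n³ + n² are both O(n³).
Since they have the same asymptotic growth rate, f(n) = Θ(g(n)) is true.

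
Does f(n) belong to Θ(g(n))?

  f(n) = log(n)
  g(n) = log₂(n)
True

f(n) = log(n) and g(n) = log₂(n) are both O(log n).
Since they have the same asymptotic growth rate, f(n) = Θ(g(n)) is true.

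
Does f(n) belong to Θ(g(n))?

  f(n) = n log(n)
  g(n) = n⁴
False

f(n) = n log(n) is O(n log n), and g(n) = n⁴ is O(n⁴).
Since they have different growth rates, f(n) = Θ(g(n)) is false.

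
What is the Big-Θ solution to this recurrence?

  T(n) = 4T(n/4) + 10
Θ(n)

Master Theorem: a = 4, b = 4, f(n) = 10.
Compute the critical exponent d = log₄(4) = 1.
Compare f(n) = Θ(1) against n^d:
  k = 0 < d = 1, so f(n) = O(n^(d-ε)) — Case 1.
  The recursion cost dominates: T(n) = Θ(n^d) = Θ(n).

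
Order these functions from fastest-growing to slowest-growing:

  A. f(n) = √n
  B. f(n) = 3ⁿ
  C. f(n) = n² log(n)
B > C > A

Comparing growth rates:
B = 3ⁿ is O(3ⁿ)
C = n² log(n) is O(n² log n)
A = √n is O(√n)

Therefore, the order from fastest to slowest is: B > C > A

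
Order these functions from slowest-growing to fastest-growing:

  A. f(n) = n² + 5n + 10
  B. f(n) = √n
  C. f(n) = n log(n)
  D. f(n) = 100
D < B < C < A

Comparing growth rates:
D = 100 is O(1)
B = √n is O(√n)
C = n log(n) is O(n log n)
A = n² + 5n + 10 is O(n²)

Therefore, the order from slowest to fastest is: D < B < C < A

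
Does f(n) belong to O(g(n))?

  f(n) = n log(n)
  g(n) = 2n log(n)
True

f(n) = n log(n) and g(n) = 2n log(n) are both O(n log n).
Big-O permits equal growth rates (f ≤ c·g for some c), so f(n) = O(g(n)) is true.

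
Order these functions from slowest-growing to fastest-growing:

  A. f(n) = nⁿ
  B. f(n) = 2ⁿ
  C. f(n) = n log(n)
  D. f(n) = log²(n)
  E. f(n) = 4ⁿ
D < C < B < E < A

Comparing growth rates:
D = log²(n) is O(log² n)
C = n log(n) is O(n log n)
B = 2ⁿ is O(2ⁿ)
E = 4ⁿ is O(4ⁿ)
A = nⁿ is O(nⁿ)

Therefore, the order from slowest to fastest is: D < C < B < E < A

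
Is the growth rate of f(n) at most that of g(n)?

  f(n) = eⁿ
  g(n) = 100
False

f(n) = eⁿ is O(eⁿ), and g(n) = 100 is O(1).
Since O(eⁿ) grows faster than O(1), f(n) = O(g(n)) is false.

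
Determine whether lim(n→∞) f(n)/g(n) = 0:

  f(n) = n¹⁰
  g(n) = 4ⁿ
True

f(n) = n¹⁰ is O(n¹⁰), and g(n) = 4ⁿ is O(4ⁿ).
Since O(n¹⁰) grows strictly slower than O(4ⁿ), f(n) = o(g(n)) is true.
This means lim(n→∞) f(n)/g(n) = 0.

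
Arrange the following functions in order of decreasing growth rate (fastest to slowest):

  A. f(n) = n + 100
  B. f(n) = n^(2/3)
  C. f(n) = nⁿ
C > A > B

Comparing growth rates:
C = nⁿ is O(nⁿ)
A = n + 100 is O(n)
B = n^(2/3) is O(n^(2/3))

Therefore, the order from fastest to slowest is: C > A > B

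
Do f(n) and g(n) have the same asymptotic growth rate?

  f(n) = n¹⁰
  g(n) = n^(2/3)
False

f(n) = n¹⁰ is O(n¹⁰), and g(n) = n^(2/3) is O(n^(2/3)).
Since they have different growth rates, f(n) = Θ(g(n)) is false.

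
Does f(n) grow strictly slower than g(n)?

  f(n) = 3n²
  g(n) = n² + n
False

f(n) = 3n² is O(n²), and g(n) = n² + n is O(n²).
Since they have the same growth rate, f(n) = o(g(n)) is false.
(f = o(g) requires f to grow strictly slower, not equal.)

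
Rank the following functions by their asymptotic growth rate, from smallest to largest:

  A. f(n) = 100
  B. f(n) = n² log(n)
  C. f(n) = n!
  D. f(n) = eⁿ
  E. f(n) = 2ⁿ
A < B < E < D < C

Comparing growth rates:
A = 100 is O(1)
B = n² log(n) is O(n² log n)
E = 2ⁿ is O(2ⁿ)
D = eⁿ is O(eⁿ)
C = n! is O(n!)

Therefore, the order from slowest to fastest is: A < B < E < D < C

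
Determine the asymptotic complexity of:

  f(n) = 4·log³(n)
O(log³ n)

The dominant term in 4·log³(n) is 4·log³(n), which is Θ(log³ n).
Constants are absorbed, so the tightest bound is O(log³ n).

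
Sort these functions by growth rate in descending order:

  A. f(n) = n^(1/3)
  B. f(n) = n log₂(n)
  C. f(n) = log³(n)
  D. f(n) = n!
D > B > A > C

Comparing growth rates:
D = n! is O(n!)
B = n log₂(n) is O(n log n)
A = n^(1/3) is O(n^(1/3))
C = log³(n) is O(log³ n)

Therefore, the order from fastest to slowest is: D > B > A > C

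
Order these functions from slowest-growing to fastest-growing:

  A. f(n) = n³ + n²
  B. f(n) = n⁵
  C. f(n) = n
C < A < B

Comparing growth rates:
C = n is O(n)
A = n³ + n² is O(n³)
B = n⁵ is O(n⁵)

Therefore, the order from slowest to fastest is: C < A < B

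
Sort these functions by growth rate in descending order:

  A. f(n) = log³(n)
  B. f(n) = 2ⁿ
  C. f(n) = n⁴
B > C > A

Comparing growth rates:
B = 2ⁿ is O(2ⁿ)
C = n⁴ is O(n⁴)
A = log³(n) is O(log³ n)

Therefore, the order from fastest to slowest is: B > C > A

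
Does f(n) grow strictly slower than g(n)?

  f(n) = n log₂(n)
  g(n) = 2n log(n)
False

f(n) = n log₂(n) is O(n log n), and g(n) = 2n log(n) is O(n log n).
Since they have the same growth rate, f(n) = o(g(n)) is false.
(f = o(g) requires f to grow strictly slower, not equal.)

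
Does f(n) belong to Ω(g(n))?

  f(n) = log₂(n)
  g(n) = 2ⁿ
False

f(n) = log₂(n) is O(log n), and g(n) = 2ⁿ is O(2ⁿ).
Since O(log n) grows slower than O(2ⁿ), f(n) = Ω(g(n)) is false.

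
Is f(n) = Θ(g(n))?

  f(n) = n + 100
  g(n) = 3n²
False

f(n) = n + 100 is O(n), and g(n) = 3n² is O(n²).
Since they have different growth rates, f(n) = Θ(g(n)) is false.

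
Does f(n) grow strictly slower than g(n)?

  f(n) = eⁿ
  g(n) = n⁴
False

f(n) = eⁿ is O(eⁿ), and g(n) = n⁴ is O(n⁴).
Since O(eⁿ) grows faster than or equal to O(n⁴), f(n) = o(g(n)) is false.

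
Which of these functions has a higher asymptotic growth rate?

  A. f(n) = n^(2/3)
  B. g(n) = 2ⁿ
B

f(n) = n^(2/3) is O(n^(2/3)), while g(n) = 2ⁿ is O(2ⁿ).
Since O(2ⁿ) grows faster than O(n^(2/3)), g(n) dominates.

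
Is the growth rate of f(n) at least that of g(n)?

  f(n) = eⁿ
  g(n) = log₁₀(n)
True

f(n) = eⁿ is O(eⁿ), and g(n) = log₁₀(n) is O(log n).
Since O(eⁿ) grows at least as fast as O(log n), f(n) = Ω(g(n)) is true.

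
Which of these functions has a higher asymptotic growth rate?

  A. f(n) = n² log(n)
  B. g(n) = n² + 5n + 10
A

f(n) = n² log(n) is O(n² log n), while g(n) = n² + 5n + 10 is O(n²).
Since O(n² log n) grows faster than O(n²), f(n) dominates.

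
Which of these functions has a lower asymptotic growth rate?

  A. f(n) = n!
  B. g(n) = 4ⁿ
B

f(n) = n! is O(n!), while g(n) = 4ⁿ is O(4ⁿ).
Since O(4ⁿ) grows slower than O(n!), g(n) is dominated.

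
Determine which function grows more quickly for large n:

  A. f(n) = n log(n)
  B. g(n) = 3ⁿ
B

f(n) = n log(n) is O(n log n), while g(n) = 3ⁿ is O(3ⁿ).
Since O(3ⁿ) grows faster than O(n log n), g(n) dominates.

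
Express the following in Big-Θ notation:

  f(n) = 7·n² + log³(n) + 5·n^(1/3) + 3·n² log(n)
Θ(n² log n)

Order the terms by growth rate: log³(n) ≺ 5·n^(1/3) ≺ 7·n² ≺ 3·n² log(n).
The fastest-growing term 3·n² log(n) dominates as n → ∞; dropping its constant factor gives Θ(n² log n).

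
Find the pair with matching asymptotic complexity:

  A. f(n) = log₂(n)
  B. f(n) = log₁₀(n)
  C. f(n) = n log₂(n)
A and B

Examining each function:
  A. log₂(n) is O(log n)
  B. log₁₀(n) is O(log n)
  C. n log₂(n) is O(n log n)

Functions A and B both have the same complexity class.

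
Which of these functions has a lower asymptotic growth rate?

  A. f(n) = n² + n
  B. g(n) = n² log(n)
A

f(n) = n² + n is O(n²), while g(n) = n² log(n) is O(n² log n).
Since O(n²) grows slower than O(n² log n), f(n) is dominated.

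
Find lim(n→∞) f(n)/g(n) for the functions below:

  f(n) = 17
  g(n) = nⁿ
0

Since 17 (O(1)) grows slower than nⁿ (O(nⁿ)),
the ratio f(n)/g(n) → 0 as n → ∞.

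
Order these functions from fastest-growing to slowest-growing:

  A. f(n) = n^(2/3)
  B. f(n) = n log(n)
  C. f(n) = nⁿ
C > B > A

Comparing growth rates:
C = nⁿ is O(nⁿ)
B = n log(n) is O(n log n)
A = n^(2/3) is O(n^(2/3))

Therefore, the order from fastest to slowest is: C > B > A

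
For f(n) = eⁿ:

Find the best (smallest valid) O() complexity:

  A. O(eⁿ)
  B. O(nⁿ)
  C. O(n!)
A

f(n) = eⁿ is O(eⁿ).
All listed options are valid Big-O bounds (upper bounds),
but O(eⁿ) is the tightest (smallest valid bound).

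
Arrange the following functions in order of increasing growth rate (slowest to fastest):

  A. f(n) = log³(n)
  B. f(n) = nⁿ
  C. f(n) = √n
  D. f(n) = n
A < C < D < B

Comparing growth rates:
A = log³(n) is O(log³ n)
C = √n is O(√n)
D = n is O(n)
B = nⁿ is O(nⁿ)

Therefore, the order from slowest to fastest is: A < C < D < B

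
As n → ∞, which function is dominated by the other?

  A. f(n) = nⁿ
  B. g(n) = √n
B

f(n) = nⁿ is O(nⁿ), while g(n) = √n is O(√n).
Since O(√n) grows slower than O(nⁿ), g(n) is dominated.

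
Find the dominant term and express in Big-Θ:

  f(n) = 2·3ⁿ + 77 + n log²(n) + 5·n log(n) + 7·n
Θ(3ⁿ)

Order the terms by growth rate: 77 ≺ 7·n ≺ 5·n log(n) ≺ n log²(n) ≺ 2·3ⁿ.
The fastest-growing term 2·3ⁿ dominates as n → ∞; dropping its constant factor gives Θ(3ⁿ).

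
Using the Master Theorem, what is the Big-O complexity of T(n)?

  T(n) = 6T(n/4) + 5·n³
Θ(n³)

Master Theorem: a = 6, b = 4, f(n) = 5·n³.
Compute the critical exponent d = log₄(6) = 1.292.
Compare f(n) = Θ(n³) against n^d:
  k = 3 > d = 1.292, so f(n) = Ω(n^(d+ε)) — Case 3.
  Regularity: a·(n/b)^3/n^3 = a/b^3 = 6/64 < 1 ✓.
  The top-level work dominates: T(n) = Θ(f(n)) = Θ(n³).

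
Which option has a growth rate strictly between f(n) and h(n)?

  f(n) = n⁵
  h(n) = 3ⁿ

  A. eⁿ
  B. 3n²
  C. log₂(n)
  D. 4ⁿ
A

We need g(n) with n⁵ = o(g(n)) and g(n) = o(3ⁿ), i.e. O(n⁵) ≺ g ≺ O(3ⁿ).
Check each option:
  A. eⁿ — O(eⁿ) is strictly between O(n⁵) and O(3ⁿ) ✓
  B. 3n² — O(n²) does not grow strictly faster than f(n)
  C. log₂(n) — O(log n) does not grow strictly faster than f(n)
  D. 4ⁿ — O(4ⁿ) does not grow strictly slower than h(n)

Only option A (eⁿ) lies strictly between.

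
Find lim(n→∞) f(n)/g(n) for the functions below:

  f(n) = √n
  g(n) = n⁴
0

Since √n (O(√n)) grows slower than n⁴ (O(n⁴)),
the ratio f(n)/g(n) → 0 as n → ∞.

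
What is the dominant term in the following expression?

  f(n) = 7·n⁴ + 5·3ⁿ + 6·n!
6·n!

Looking at each term:
  - 7·n⁴ is O(n⁴)
  - 5·3ⁿ is O(3ⁿ)
  - 6·n! is O(n!)

The term 6·n! (O(n!)) grows fastest and dominates all others.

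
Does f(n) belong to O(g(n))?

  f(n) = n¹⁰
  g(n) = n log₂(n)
False

f(n) = n¹⁰ is O(n¹⁰), and g(n) = n log₂(n) is O(n log n).
Since O(n¹⁰) grows faster than O(n log n), f(n) = O(g(n)) is false.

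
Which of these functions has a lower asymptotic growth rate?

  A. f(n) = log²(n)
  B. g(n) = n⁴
A

f(n) = log²(n) is O(log² n), while g(n) = n⁴ is O(n⁴).
Since O(log² n) grows slower than O(n⁴), f(n) is dominated.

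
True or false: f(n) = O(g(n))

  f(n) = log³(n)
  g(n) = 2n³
True

f(n) = log³(n) is O(log³ n), and g(n) = 2n³ is O(n³).
Since O(log³ n) ⊆ O(n³) (f grows no faster than g), f(n) = O(g(n)) is true.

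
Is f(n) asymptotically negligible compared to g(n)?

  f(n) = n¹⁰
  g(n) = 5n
False

f(n) = n¹⁰ is O(n¹⁰), and g(n) = 5n is O(n).
Since O(n¹⁰) grows faster than or equal to O(n), f(n) = o(g(n)) is false.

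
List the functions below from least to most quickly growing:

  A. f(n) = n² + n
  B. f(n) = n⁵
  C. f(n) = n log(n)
C < A < B

Comparing growth rates:
C = n log(n) is O(n log n)
A = n² + n is O(n²)
B = n⁵ is O(n⁵)

Therefore, the order from slowest to fastest is: C < A < B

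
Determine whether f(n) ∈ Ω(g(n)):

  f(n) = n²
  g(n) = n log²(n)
True

f(n) = n² is O(n²), and g(n) = n log²(n) is O(n log² n).
Since O(n²) grows at least as fast as O(n log² n), f(n) = Ω(g(n)) is true.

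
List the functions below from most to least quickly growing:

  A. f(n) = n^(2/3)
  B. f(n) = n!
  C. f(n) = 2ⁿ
B > C > A

Comparing growth rates:
B = n! is O(n!)
C = 2ⁿ is O(2ⁿ)
A = n^(2/3) is O(n^(2/3))

Therefore, the order from fastest to slowest is: B > C > A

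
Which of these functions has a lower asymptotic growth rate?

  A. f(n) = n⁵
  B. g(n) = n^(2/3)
B

f(n) = n⁵ is O(n⁵), while g(n) = n^(2/3) is O(n^(2/3)).
Since O(n^(2/3)) grows slower than O(n⁵), g(n) is dominated.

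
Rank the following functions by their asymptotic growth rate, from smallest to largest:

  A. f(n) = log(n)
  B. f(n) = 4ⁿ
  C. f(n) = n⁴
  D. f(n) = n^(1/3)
A < D < C < B

Comparing growth rates:
A = log(n) is O(log n)
D = n^(1/3) is O(n^(1/3))
C = n⁴ is O(n⁴)
B = 4ⁿ is O(4ⁿ)

Therefore, the order from slowest to fastest is: A < D < C < B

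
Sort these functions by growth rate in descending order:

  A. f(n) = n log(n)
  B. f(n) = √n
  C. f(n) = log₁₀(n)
A > B > C

Comparing growth rates:
A = n log(n) is O(n log n)
B = √n is O(√n)
C = log₁₀(n) is O(log n)

Therefore, the order from fastest to slowest is: A > B > C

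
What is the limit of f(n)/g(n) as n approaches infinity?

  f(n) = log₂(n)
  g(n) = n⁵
0

Since log₂(n) (O(log n)) grows slower than n⁵ (O(n⁵)),
the ratio f(n)/g(n) → 0 as n → ∞.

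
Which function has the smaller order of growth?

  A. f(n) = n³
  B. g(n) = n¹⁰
A

f(n) = n³ is O(n³), while g(n) = n¹⁰ is O(n¹⁰).
Since O(n³) grows slower than O(n¹⁰), f(n) is dominated.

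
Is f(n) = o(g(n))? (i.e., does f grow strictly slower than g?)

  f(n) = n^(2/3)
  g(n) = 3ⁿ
True

f(n) = n^(2/3) is O(n^(2/3)), and g(n) = 3ⁿ is O(3ⁿ).
Since O(n^(2/3)) grows strictly slower than O(3ⁿ), f(n) = o(g(n)) is true.
This means lim(n→∞) f(n)/g(n) = 0.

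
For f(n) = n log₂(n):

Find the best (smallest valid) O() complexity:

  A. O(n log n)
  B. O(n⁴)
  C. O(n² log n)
A

f(n) = n log₂(n) is O(n log n).
All listed options are valid Big-O bounds (upper bounds),
but O(n log n) is the tightest (smallest valid bound).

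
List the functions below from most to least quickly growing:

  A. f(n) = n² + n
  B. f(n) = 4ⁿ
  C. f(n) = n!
C > B > A

Comparing growth rates:
C = n! is O(n!)
B = 4ⁿ is O(4ⁿ)
A = n² + n is O(n²)

Therefore, the order from fastest to slowest is: C > B > A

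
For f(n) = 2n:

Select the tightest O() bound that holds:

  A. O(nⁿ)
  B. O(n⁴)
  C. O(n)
C

f(n) = 2n is O(n).
All listed options are valid Big-O bounds (upper bounds),
but O(n) is the tightest (smallest valid bound).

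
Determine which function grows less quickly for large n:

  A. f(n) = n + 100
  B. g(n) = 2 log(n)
B

f(n) = n + 100 is O(n), while g(n) = 2 log(n) is O(log n).
Since O(log n) grows slower than O(n), g(n) is dominated.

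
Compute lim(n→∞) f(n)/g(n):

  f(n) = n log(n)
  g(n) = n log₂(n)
log(2)

Since n log(n) and n log₂(n) have the same growth rate (O(n log n)),
the ratio converges to a constant: log(2).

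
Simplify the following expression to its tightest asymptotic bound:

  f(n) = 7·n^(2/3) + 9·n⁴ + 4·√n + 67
Θ(n⁴)

Order the terms by growth rate: 67 ≺ 4·√n ≺ 7·n^(2/3) ≺ 9·n⁴.
The fastest-growing term 9·n⁴ dominates as n → ∞; dropping its constant factor gives Θ(n⁴).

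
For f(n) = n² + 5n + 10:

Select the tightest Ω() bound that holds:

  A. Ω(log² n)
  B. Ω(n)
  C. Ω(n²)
C

f(n) = n² + 5n + 10 is Ω(n²).
All listed options are valid Big-Ω bounds (lower bounds),
but Ω(n²) is the tightest (largest valid bound).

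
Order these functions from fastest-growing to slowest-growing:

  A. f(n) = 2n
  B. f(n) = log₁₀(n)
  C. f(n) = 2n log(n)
C > A > B

Comparing growth rates:
C = 2n log(n) is O(n log n)
A = 2n is O(n)
B = log₁₀(n) is O(log n)

Therefore, the order from fastest to slowest is: C > A > B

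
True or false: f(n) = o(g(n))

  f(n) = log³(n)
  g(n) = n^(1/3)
True

f(n) = log³(n) is O(log³ n), and g(n) = n^(1/3) is O(n^(1/3)).
Since O(log³ n) grows strictly slower than O(n^(1/3)), f(n) = o(g(n)) is true.
This means lim(n→∞) f(n)/g(n) = 0.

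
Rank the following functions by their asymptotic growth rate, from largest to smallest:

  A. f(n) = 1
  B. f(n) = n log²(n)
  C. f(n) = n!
C > B > A

Comparing growth rates:
C = n! is O(n!)
B = n log²(n) is O(n log² n)
A = 1 is O(1)

Therefore, the order from fastest to slowest is: C > B > A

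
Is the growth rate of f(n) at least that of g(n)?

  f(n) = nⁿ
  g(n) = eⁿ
True

f(n) = nⁿ is O(nⁿ), and g(n) = eⁿ is O(eⁿ).
Since O(nⁿ) grows at least as fast as O(eⁿ), f(n) = Ω(g(n)) is true.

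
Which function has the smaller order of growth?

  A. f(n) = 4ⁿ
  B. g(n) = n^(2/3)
B

f(n) = 4ⁿ is O(4ⁿ), while g(n) = n^(2/3) is O(n^(2/3)).
Since O(n^(2/3)) grows slower than O(4ⁿ), g(n) is dominated.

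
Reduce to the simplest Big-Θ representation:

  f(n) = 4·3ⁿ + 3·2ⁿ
Θ(3ⁿ)

Order the terms by growth rate: 3·2ⁿ ≺ 4·3ⁿ.
The fastest-growing term 4·3ⁿ dominates as n → ∞; dropping its constant factor gives Θ(3ⁿ).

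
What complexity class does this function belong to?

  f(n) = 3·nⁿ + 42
O(nⁿ)

The dominant term in 3·nⁿ + 42 is 3·nⁿ, which is Θ(nⁿ).
Lower-order terms (42) are asymptotically negligible.
Constants are absorbed, so the tightest bound is O(nⁿ).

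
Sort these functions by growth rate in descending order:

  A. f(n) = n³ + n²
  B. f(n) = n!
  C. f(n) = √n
B > A > C

Comparing growth rates:
B = n! is O(n!)
A = n³ + n² is O(n³)
C = √n is O(√n)

Therefore, the order from fastest to slowest is: B > A > C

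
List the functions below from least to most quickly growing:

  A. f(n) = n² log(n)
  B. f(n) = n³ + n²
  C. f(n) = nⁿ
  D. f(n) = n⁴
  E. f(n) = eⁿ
A < B < D < E < C

Comparing growth rates:
A = n² log(n) is O(n² log n)
B = n³ + n² is O(n³)
D = n⁴ is O(n⁴)
E = eⁿ is O(eⁿ)
C = nⁿ is O(nⁿ)

Therefore, the order from slowest to fastest is: A < B < D < E < C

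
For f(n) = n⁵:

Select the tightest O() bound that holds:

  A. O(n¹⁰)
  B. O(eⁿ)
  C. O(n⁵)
C

f(n) = n⁵ is O(n⁵).
All listed options are valid Big-O bounds (upper bounds),
but O(n⁵) is the tightest (smallest valid bound).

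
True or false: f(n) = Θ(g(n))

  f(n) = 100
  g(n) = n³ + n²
False

f(n) = 100 is O(1), and g(n) = n³ + n² is O(n³).
Since they have different growth rates, f(n) = Θ(g(n)) is false.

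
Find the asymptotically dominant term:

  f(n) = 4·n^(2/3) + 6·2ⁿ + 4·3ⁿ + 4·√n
4·3ⁿ

Looking at each term:
  - 4·n^(2/3) is O(n^(2/3))
  - 6·2ⁿ is O(2ⁿ)
  - 4·3ⁿ is O(3ⁿ)
  - 4·√n is O(√n)

The term 4·3ⁿ (O(3ⁿ)) grows fastest and dominates all others.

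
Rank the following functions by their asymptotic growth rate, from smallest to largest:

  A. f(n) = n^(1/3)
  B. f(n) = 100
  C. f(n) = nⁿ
B < A < C

Comparing growth rates:
B = 100 is O(1)
A = n^(1/3) is O(n^(1/3))
C = nⁿ is O(nⁿ)

Therefore, the order from slowest to fastest is: B < A < C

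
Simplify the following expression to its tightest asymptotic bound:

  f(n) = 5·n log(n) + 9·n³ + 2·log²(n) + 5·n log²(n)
Θ(n³)

Order the terms by growth rate: 2·log²(n) ≺ 5·n log(n) ≺ 5·n log²(n) ≺ 9·n³.
The fastest-growing term 9·n³ dominates as n → ∞; dropping its constant factor gives Θ(n³).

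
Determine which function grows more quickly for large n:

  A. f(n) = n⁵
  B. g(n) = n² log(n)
A

f(n) = n⁵ is O(n⁵), while g(n) = n² log(n) is O(n² log n).
Since O(n⁵) grows faster than O(n² log n), f(n) dominates.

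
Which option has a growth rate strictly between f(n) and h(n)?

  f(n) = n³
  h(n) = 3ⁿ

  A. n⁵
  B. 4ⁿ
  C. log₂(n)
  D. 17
A

We need g(n) with n³ = o(g(n)) and g(n) = o(3ⁿ), i.e. O(n³) ≺ g ≺ O(3ⁿ).
Check each option:
  A. n⁵ — O(n⁵) is strictly between O(n³) and O(3ⁿ) ✓
  B. 4ⁿ — O(4ⁿ) does not grow strictly slower than h(n)
  C. log₂(n) — O(log n) does not grow strictly faster than f(n)
  D. 17 — O(1) does not grow strictly faster than f(n)

Only option A (n⁵) lies strictly between.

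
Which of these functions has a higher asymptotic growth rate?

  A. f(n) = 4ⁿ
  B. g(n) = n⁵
A

f(n) = 4ⁿ is O(4ⁿ), while g(n) = n⁵ is O(n⁵).
Since O(4ⁿ) grows faster than O(n⁵), f(n) dominates.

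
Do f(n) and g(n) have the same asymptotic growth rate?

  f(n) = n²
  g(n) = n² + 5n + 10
True

f(n) = n² and g(n) = n² + 5n + 10 are both O(n²).
Since they have the same asymptotic growth rate, f(n) = Θ(g(n)) is true.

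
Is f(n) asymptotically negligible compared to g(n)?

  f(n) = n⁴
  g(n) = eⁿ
True

f(n) = n⁴ is O(n⁴), and g(n) = eⁿ is O(eⁿ).
Since O(n⁴) grows strictly slower than O(eⁿ), f(n) = o(g(n)) is true.
This means lim(n→∞) f(n)/g(n) = 0.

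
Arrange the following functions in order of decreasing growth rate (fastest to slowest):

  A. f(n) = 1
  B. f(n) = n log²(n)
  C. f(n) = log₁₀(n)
B > C > A

Comparing growth rates:
B = n log²(n) is O(n log² n)
C = log₁₀(n) is O(log n)
A = 1 is O(1)

Therefore, the order from fastest to slowest is: B > C > A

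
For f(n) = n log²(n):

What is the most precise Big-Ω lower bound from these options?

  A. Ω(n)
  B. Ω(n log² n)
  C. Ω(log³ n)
B

f(n) = n log²(n) is Ω(n log² n).
All listed options are valid Big-Ω bounds (lower bounds),
but Ω(n log² n) is the tightest (largest valid bound).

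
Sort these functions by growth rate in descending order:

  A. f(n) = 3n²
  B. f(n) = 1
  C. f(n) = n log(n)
A > C > B

Comparing growth rates:
A = 3n² is O(n²)
C = n log(n) is O(n log n)
B = 1 is O(1)

Therefore, the order from fastest to slowest is: A > C > B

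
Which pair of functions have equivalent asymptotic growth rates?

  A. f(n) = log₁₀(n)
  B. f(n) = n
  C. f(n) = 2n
B and C

Examining each function:
  A. log₁₀(n) is O(log n)
  B. n is O(n)
  C. 2n is O(n)

Functions B and C both have the same complexity class.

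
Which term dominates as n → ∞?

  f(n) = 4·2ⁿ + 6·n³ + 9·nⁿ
9·nⁿ

Looking at each term:
  - 4·2ⁿ is O(2ⁿ)
  - 6·n³ is O(n³)
  - 9·nⁿ is O(nⁿ)

The term 9·nⁿ (O(nⁿ)) grows fastest and dominates all others.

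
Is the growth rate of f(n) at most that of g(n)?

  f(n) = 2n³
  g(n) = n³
True

f(n) = 2n³ and g(n) = n³ are both O(n³).
Big-O permits equal growth rates (f ≤ c·g for some c), so f(n) = O(g(n)) is true.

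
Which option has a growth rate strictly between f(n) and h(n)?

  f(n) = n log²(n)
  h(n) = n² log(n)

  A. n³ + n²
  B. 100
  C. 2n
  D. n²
D

We need g(n) with n log²(n) = o(g(n)) and g(n) = o(n² log(n)), i.e. O(n log² n) ≺ g ≺ O(n² log n).
Check each option:
  A. n³ + n² — O(n³) does not grow strictly slower than h(n)
  B. 100 — O(1) does not grow strictly faster than f(n)
  C. 2n — O(n) does not grow strictly faster than f(n)
  D. n² — O(n²) is strictly between O(n log² n) and O(n² log n) ✓

Only option D (n²) lies strictly between.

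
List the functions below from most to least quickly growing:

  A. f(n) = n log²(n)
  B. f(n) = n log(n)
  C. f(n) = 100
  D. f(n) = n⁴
D > A > B > C

Comparing growth rates:
D = n⁴ is O(n⁴)
A = n log²(n) is O(n log² n)
B = n log(n) is O(n log n)
C = 100 is O(1)

Therefore, the order from fastest to slowest is: D > A > B > C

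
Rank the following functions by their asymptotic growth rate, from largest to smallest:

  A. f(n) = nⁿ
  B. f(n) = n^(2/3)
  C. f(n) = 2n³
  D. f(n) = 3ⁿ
A > D > C > B

Comparing growth rates:
A = nⁿ is O(nⁿ)
D = 3ⁿ is O(3ⁿ)
C = 2n³ is O(n³)
B = n^(2/3) is O(n^(2/3))

Therefore, the order from fastest to slowest is: A > D > C > B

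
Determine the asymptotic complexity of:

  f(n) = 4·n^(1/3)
O(n^(1/3))

The dominant term in 4·n^(1/3) is 4·n^(1/3), which is Θ(n^(1/3)).
Constants are absorbed, so the tightest bound is O(n^(1/3)).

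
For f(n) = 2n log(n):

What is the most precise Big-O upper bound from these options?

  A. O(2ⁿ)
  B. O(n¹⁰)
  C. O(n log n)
C

f(n) = 2n log(n) is O(n log n).
All listed options are valid Big-O bounds (upper bounds),
but O(n log n) is the tightest (smallest valid bound).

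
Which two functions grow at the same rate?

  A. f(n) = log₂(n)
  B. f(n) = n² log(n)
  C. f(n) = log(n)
A and C

Examining each function:
  A. log₂(n) is O(log n)
  B. n² log(n) is O(n² log n)
  C. log(n) is O(log n)

Functions A and C both have the same complexity class.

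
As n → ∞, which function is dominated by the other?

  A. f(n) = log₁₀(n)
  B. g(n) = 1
B

f(n) = log₁₀(n) is O(log n), while g(n) = 1 is O(1).
Since O(1) grows slower than O(log n), g(n) is dominated.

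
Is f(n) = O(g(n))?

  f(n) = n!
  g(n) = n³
False

f(n) = n! is O(n!), and g(n) = n³ is O(n³).
Since O(n!) grows faster than O(n³), f(n) = O(g(n)) is false.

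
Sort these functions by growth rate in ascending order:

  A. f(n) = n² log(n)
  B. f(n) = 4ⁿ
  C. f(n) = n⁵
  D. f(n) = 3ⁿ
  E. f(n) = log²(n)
E < A < C < D < B

Comparing growth rates:
E = log²(n) is O(log² n)
A = n² log(n) is O(n² log n)
C = n⁵ is O(n⁵)
D = 3ⁿ is O(3ⁿ)
B = 4ⁿ is O(4ⁿ)

Therefore, the order from slowest to fastest is: E < A < C < D < B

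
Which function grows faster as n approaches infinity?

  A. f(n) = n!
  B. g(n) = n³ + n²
A

f(n) = n! is O(n!), while g(n) = n³ + n² is O(n³).
Since O(n!) grows faster than O(n³), f(n) dominates.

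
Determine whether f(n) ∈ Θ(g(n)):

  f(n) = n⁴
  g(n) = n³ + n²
False

f(n) = n⁴ is O(n⁴), and g(n) = n³ + n² is O(n³).
Since they have different growth rates, f(n) = Θ(g(n)) is false.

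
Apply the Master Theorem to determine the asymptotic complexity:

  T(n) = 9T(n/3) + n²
Θ(n² log n)

Master Theorem: a = 9, b = 3, f(n) = n².
Compute the critical exponent d = log₃(9) = 2.
Compare f(n) = Θ(n²) against n^d:
  k = 2 = d, so f(n) = Θ(n^d) — Case 2.
  Work is balanced across levels: T(n) = Θ(n^d log n) = Θ(n² log n).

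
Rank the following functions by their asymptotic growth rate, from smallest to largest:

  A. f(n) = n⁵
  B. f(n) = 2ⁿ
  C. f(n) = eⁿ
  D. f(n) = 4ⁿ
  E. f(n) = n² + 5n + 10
E < A < B < C < D

Comparing growth rates:
E = n² + 5n + 10 is O(n²)
A = n⁵ is O(n⁵)
B = 2ⁿ is O(2ⁿ)
C = eⁿ is O(eⁿ)
D = 4ⁿ is O(4ⁿ)

Therefore, the order from slowest to fastest is: E < A < B < C < D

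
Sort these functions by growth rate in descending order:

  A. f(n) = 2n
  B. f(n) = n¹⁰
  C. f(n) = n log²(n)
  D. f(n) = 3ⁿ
D > B > C > A

Comparing growth rates:
D = 3ⁿ is O(3ⁿ)
B = n¹⁰ is O(n¹⁰)
C = n log²(n) is O(n log² n)
A = 2n is O(n)

Therefore, the order from fastest to slowest is: D > B > C > A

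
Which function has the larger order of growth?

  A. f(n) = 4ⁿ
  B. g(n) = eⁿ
A

f(n) = 4ⁿ is O(4ⁿ), while g(n) = eⁿ is O(eⁿ).
Since O(4ⁿ) grows faster than O(eⁿ), f(n) dominates.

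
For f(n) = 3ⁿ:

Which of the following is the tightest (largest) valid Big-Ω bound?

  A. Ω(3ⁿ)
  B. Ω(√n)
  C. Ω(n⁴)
A

f(n) = 3ⁿ is Ω(3ⁿ).
All listed options are valid Big-Ω bounds (lower bounds),
but Ω(3ⁿ) is the tightest (largest valid bound).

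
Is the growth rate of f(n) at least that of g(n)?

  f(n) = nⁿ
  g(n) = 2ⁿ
True

f(n) = nⁿ is O(nⁿ), and g(n) = 2ⁿ is O(2ⁿ).
Since O(nⁿ) grows at least as fast as O(2ⁿ), f(n) = Ω(g(n)) is true.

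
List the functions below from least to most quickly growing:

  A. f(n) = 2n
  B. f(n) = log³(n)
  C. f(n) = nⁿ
B < A < C

Comparing growth rates:
B = log³(n) is O(log³ n)
A = 2n is O(n)
C = nⁿ is O(nⁿ)

Therefore, the order from slowest to fastest is: B < A < C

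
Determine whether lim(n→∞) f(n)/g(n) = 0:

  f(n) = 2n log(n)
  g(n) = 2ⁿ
True

f(n) = 2n log(n) is O(n log n), and g(n) = 2ⁿ is O(2ⁿ).
Since O(n log n) grows strictly slower than O(2ⁿ), f(n) = o(g(n)) is true.
This means lim(n→∞) f(n)/g(n) = 0.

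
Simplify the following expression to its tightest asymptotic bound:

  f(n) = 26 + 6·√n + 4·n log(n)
Θ(n log n)

Order the terms by growth rate: 26 ≺ 6·√n ≺ 4·n log(n).
The fastest-growing term 4·n log(n) dominates as n → ∞; dropping its constant factor gives Θ(n log n).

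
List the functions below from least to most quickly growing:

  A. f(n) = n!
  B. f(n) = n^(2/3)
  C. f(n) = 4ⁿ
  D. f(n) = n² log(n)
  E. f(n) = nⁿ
B < D < C < A < E

Comparing growth rates:
B = n^(2/3) is O(n^(2/3))
D = n² log(n) is O(n² log n)
C = 4ⁿ is O(4ⁿ)
A = n! is O(n!)
E = nⁿ is O(nⁿ)

Therefore, the order from slowest to fastest is: B < D < C < A < E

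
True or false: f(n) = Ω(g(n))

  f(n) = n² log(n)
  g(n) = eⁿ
False

f(n) = n² log(n) is O(n² log n), and g(n) = eⁿ is O(eⁿ).
Since O(n² log n) grows slower than O(eⁿ), f(n) = Ω(g(n)) is false.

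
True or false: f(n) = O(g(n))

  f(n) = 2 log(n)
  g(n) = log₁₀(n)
True

f(n) = 2 log(n) and g(n) = log₁₀(n) are both O(log n).
Big-O permits equal growth rates (f ≤ c·g for some c), so f(n) = O(g(n)) is true.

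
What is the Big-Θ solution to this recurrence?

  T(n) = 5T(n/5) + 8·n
Θ(n log n)

Master Theorem: a = 5, b = 5, f(n) = 8·n.
Compute the critical exponent d = log₅(5) = 1.
Compare f(n) = Θ(n) against n^d:
  k = 1 = d, so f(n) = Θ(n^d) — Case 2.
  Work is balanced across levels: T(n) = Θ(n^d log n) = Θ(n log n).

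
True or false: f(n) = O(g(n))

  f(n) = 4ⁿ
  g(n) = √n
False

f(n) = 4ⁿ is O(4ⁿ), and g(n) = √n is O(√n).
Since O(4ⁿ) grows faster than O(√n), f(n) = O(g(n)) is false.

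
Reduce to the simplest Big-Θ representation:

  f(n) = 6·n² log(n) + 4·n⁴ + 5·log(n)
Θ(n⁴)

Order the terms by growth rate: 5·log(n) ≺ 6·n² log(n) ≺ 4·n⁴.
The fastest-growing term 4·n⁴ dominates as n → ∞; dropping its constant factor gives Θ(n⁴).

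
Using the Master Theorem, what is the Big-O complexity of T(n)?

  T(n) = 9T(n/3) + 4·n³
Θ(n³)

Master Theorem: a = 9, b = 3, f(n) = 4·n³.
Compute the critical exponent d = log₃(9) = 2.
Compare f(n) = Θ(n³) against n^d:
  k = 3 > d = 2, so f(n) = Ω(n^(d+ε)) — Case 3.
  Regularity: a·(n/b)^3/n^3 = a/b^3 = 9/27 < 1 ✓.
  The top-level work dominates: T(n) = Θ(f(n)) = Θ(n³).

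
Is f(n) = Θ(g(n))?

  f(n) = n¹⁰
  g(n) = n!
False

f(n) = n¹⁰ is O(n¹⁰), and g(n) = n! is O(n!).
Since they have different growth rates, f(n) = Θ(g(n)) is false.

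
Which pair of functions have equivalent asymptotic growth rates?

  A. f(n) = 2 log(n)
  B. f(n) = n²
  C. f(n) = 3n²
B and C

Examining each function:
  A. 2 log(n) is O(log n)
  B. n² is O(n²)
  C. 3n² is O(n²)

Functions B and C both have the same complexity class.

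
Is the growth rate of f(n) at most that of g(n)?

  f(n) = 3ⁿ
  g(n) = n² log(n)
False

f(n) = 3ⁿ is O(3ⁿ), and g(n) = n² log(n) is O(n² log n).
Since O(3ⁿ) grows faster than O(n² log n), f(n) = O(g(n)) is false.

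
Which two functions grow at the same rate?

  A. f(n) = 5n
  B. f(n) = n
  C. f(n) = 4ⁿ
A and B

Examining each function:
  A. 5n is O(n)
  B. n is O(n)
  C. 4ⁿ is O(4ⁿ)

Functions A and B both have the same complexity class.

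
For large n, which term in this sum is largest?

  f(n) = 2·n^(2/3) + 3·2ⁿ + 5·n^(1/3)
3·2ⁿ

Looking at each term:
  - 2·n^(2/3) is O(n^(2/3))
  - 3·2ⁿ is O(2ⁿ)
  - 5·n^(1/3) is O(n^(1/3))

The term 3·2ⁿ (O(2ⁿ)) grows fastest and dominates all others.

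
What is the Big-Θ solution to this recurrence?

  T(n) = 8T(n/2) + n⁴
Θ(n⁴)

Master Theorem: a = 8, b = 2, f(n) = n⁴.
Compute the critical exponent d = log₂(8) = 3.
Compare f(n) = Θ(n⁴) against n^d:
  k = 4 > d = 3, so f(n) = Ω(n^(d+ε)) — Case 3.
  Regularity: a·(n/b)^4/n^4 = a/b^4 = 8/16 < 1 ✓.
  The top-level work dominates: T(n) = Θ(f(n)) = Θ(n⁴).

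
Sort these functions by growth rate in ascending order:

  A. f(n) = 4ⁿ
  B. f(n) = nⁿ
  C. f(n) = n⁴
C < A < B

Comparing growth rates:
C = n⁴ is O(n⁴)
A = 4ⁿ is O(4ⁿ)
B = nⁿ is O(nⁿ)

Therefore, the order from slowest to fastest is: C < A < B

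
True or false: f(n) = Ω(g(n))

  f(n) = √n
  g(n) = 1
True

f(n) = √n is O(√n), and g(n) = 1 is O(1).
Since O(√n) grows at least as fast as O(1), f(n) = Ω(g(n)) is true.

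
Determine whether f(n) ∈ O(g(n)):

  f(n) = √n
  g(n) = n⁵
True

f(n) = √n is O(√n), and g(n) = n⁵ is O(n⁵).
Since O(√n) ⊆ O(n⁵) (f grows no faster than g), f(n) = O(g(n)) is true.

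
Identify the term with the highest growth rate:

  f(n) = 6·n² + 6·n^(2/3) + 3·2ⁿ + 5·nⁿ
5·nⁿ

Looking at each term:
  - 6·n² is O(n²)
  - 6·n^(2/3) is O(n^(2/3))
  - 3·2ⁿ is O(2ⁿ)
  - 5·nⁿ is O(nⁿ)

The term 5·nⁿ (O(nⁿ)) grows fastest and dominates all others.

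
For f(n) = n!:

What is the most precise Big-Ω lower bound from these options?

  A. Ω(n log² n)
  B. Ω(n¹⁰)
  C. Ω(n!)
C

f(n) = n! is Ω(n!).
All listed options are valid Big-Ω bounds (lower bounds),
but Ω(n!) is the tightest (largest valid bound).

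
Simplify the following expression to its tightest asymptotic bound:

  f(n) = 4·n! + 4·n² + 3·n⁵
Θ(n!)

Order the terms by growth rate: 4·n² ≺ 3·n⁵ ≺ 4·n!.
The fastest-growing term 4·n! dominates as n → ∞; dropping its constant factor gives Θ(n!).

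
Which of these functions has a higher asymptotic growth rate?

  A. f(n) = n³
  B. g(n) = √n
A

f(n) = n³ is O(n³), while g(n) = √n is O(√n).
Since O(n³) grows faster than O(√n), f(n) dominates.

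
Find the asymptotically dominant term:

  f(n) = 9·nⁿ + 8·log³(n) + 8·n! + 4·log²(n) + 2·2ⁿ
9·nⁿ

Looking at each term:
  - 9·nⁿ is O(nⁿ)
  - 8·log³(n) is O(log³ n)
  - 8·n! is O(n!)
  - 4·log²(n) is O(log² n)
  - 2·2ⁿ is O(2ⁿ)

The term 9·nⁿ (O(nⁿ)) grows fastest and dominates all others.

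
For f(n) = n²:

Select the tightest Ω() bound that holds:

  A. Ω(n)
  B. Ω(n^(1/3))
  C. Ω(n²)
C

f(n) = n² is Ω(n²).
All listed options are valid Big-Ω bounds (lower bounds),
but Ω(n²) is the tightest (largest valid bound).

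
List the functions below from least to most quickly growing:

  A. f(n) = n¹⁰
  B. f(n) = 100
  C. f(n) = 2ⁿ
B < A < C

Comparing growth rates:
B = 100 is O(1)
A = n¹⁰ is O(n¹⁰)
C = 2ⁿ is O(2ⁿ)

Therefore, the order from slowest to fastest is: B < A < C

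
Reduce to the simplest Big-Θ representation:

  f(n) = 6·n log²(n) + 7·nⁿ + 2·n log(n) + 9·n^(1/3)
Θ(nⁿ)

Order the terms by growth rate: 9·n^(1/3) ≺ 2·n log(n) ≺ 6·n log²(n) ≺ 7·nⁿ.
The fastest-growing term 7·nⁿ dominates as n → ∞; dropping its constant factor gives Θ(nⁿ).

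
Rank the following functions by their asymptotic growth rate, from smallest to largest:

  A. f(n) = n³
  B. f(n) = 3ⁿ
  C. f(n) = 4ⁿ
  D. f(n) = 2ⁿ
A < D < B < C

Comparing growth rates:
A = n³ is O(n³)
D = 2ⁿ is O(2ⁿ)
B = 3ⁿ is O(3ⁿ)
C = 4ⁿ is O(4ⁿ)

Therefore, the order from slowest to fastest is: A < D < B < C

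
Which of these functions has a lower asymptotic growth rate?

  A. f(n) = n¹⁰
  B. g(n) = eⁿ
A

f(n) = n¹⁰ is O(n¹⁰), while g(n) = eⁿ is O(eⁿ).
Since O(n¹⁰) grows slower than O(eⁿ), f(n) is dominated.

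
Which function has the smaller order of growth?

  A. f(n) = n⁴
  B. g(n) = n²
B

f(n) = n⁴ is O(n⁴), while g(n) = n² is O(n²).
Since O(n²) grows slower than O(n⁴), g(n) is dominated.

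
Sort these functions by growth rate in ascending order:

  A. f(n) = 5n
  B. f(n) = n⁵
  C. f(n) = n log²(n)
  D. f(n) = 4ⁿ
A < C < B < D

Comparing growth rates:
A = 5n is O(n)
C = n log²(n) is O(n log² n)
B = n⁵ is O(n⁵)
D = 4ⁿ is O(4ⁿ)

Therefore, the order from slowest to fastest is: A < C < B < D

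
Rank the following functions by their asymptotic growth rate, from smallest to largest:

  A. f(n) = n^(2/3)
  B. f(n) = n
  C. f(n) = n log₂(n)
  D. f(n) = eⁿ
A < B < C < D

Comparing growth rates:
A = n^(2/3) is O(n^(2/3))
B = n is O(n)
C = n log₂(n) is O(n log n)
D = eⁿ is O(eⁿ)

Therefore, the order from slowest to fastest is: A < B < C < D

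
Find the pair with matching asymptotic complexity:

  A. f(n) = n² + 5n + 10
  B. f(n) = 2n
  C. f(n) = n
B and C

Examining each function:
  A. n² + 5n + 10 is O(n²)
  B. 2n is O(n)
  C. n is O(n)

Functions B and C both have the same complexity class.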